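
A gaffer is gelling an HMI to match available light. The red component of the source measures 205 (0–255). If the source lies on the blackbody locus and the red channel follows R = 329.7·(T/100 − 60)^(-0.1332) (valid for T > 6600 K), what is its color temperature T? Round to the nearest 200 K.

9600 K

(t − 60)^(-0.1332) = 205/329.7 = 0.62178.
t − 60 = 0.62178^(1/-0.1332) = 0.62178^(-7.508) = 35.423, so t = 95.423.
T = 100·t = 9542 K → 9600 K to the nearest 200 K.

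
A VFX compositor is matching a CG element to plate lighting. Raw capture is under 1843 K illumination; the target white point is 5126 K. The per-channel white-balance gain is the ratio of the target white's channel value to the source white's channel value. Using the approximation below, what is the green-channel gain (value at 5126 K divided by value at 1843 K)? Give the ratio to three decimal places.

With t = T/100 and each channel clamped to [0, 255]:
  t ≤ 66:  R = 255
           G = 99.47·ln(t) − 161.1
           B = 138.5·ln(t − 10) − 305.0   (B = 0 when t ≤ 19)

At 1843 K (t = 18.43):
  G = 99.47·ln 18.43 − 161.1 = 99.47·2.9140 − 161.1 = 128.754.
At 5126 K (t = 51.26):
  G = 99.47·ln 51.26 − 161.1 = 99.47·3.9369 − 161.1 = 230.505.
Gain = 230.505 / 128.754 = 1.7903 → 1.790.

1.790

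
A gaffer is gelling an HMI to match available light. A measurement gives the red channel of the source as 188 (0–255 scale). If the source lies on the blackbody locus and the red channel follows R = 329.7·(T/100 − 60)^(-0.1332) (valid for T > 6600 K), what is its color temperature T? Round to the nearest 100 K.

(t − 60)^(-0.1332) = 188/329.7 = 0.57022.
t − 60 = 0.57022^(1/-0.1332) = 0.57022^(-7.508) = 67.848, so t = 127.848.
T = 100·t = 12785 K → 12800 K to the nearest 100 K.

12800 K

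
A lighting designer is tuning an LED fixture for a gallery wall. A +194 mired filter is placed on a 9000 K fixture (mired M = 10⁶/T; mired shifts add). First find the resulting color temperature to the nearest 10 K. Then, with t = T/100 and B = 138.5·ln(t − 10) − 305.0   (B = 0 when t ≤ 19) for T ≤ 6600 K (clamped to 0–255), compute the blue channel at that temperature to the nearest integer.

M_in = 10⁶/9000 = 111.11; M_out = 111.11 + (+194) = 305.11.
T_out = 10⁶/305.11 = 3277.5 K → 3280 K; t = 32.8.
B = 138.5·ln(32.8 − 10) − 305.0 = 138.5·ln 22.8 − 305.0 = 138.5·3.1268 − 305.0 = 128.056.
Rounded: 128.

128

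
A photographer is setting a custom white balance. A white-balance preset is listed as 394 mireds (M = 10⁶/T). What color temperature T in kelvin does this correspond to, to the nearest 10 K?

2540 K

T = 10⁶ / 394 = 2538.07 K → 2540 K.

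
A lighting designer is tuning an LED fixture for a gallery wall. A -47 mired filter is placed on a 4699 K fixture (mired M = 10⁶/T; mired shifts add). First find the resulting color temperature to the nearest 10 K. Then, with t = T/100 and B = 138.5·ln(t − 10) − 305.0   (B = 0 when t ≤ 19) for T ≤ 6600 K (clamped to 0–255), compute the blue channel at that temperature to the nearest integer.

M_in = 10⁶/4699 = 212.81; M_out = 212.81 + (-47) = 165.81.
T_out = 10⁶/165.81 = 6031.0 K → 6030 K; t = 60.3.
B = 138.5·ln(60.3 − 10) − 305.0 = 138.5·ln 50.3 − 305.0 = 138.5·3.9180 − 305.0 = 237.644.
Rounded: 238.

238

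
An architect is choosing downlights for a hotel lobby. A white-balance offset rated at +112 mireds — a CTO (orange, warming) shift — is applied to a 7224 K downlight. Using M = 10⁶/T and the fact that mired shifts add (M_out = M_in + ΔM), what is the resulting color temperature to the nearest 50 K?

M_in = 10⁶/7224 = 138.43 mireds.
M_out = 138.43 + (+112) = 250.43 mireds.
T_out = 10⁶/250.43 = 3993.2 K → 4000 K.

4000 K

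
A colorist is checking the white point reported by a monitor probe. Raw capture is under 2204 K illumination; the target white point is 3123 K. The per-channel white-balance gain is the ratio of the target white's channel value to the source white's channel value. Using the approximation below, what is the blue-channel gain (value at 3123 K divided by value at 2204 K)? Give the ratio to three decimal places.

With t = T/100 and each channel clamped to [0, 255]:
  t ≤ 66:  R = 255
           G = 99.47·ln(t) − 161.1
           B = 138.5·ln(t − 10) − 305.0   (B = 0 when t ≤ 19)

2.983

At 2204 K (t = 22.04):
  B = 138.5·ln(22.04 − 10) − 305.0 = 138.5·ln 12.04 − 305.0 = 138.5·2.4882 − 305.0 = 39.620.
At 3123 K (t = 31.23):
  B = 138.5·ln(31.23 − 10) − 305.0 = 138.5·ln 21.23 − 305.0 = 138.5·3.0554 − 305.0 = 118.175.
Gain = 118.175 / 39.620 = 2.9827 → 2.983.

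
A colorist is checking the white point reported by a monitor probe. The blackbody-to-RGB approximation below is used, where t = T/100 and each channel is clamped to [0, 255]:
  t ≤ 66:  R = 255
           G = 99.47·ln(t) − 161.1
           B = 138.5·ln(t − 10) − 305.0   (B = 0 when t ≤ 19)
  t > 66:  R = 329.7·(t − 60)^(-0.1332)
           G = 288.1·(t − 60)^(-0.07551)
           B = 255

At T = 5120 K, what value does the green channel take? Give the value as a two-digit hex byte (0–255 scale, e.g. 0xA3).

0xE6

t = 5120/100 = 51.2; the t ≤ 66 branch applies.
G = 99.47·ln 51.2 − 161.1 = 99.47·3.9357 − 161.1 = 230.388.
Rounded: 230; in hex, 0xE6.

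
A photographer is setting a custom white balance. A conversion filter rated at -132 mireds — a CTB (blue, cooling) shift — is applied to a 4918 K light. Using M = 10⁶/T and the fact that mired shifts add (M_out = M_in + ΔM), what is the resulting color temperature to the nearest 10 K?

M_in = 10⁶/4918 = 203.33 mireds.
M_out = 203.33 + (-132) = 71.33 mireds.
T_out = 10⁶/71.33 = 14018.4 K → 14020 K.

14020 K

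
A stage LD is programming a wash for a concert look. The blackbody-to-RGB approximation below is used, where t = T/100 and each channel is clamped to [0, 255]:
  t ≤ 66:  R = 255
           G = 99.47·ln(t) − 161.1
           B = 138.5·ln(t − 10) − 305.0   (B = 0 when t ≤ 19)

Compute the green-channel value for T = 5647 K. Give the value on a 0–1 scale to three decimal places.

t = 5647/100 = 56.47; the t ≤ 66 branch applies.
G = 99.47·ln 56.47 − 161.1 = 99.47·4.0337 − 161.1 = 240.133.
On a 0–1 scale: 240.133/255 = 0.9417 → 0.942.

0.942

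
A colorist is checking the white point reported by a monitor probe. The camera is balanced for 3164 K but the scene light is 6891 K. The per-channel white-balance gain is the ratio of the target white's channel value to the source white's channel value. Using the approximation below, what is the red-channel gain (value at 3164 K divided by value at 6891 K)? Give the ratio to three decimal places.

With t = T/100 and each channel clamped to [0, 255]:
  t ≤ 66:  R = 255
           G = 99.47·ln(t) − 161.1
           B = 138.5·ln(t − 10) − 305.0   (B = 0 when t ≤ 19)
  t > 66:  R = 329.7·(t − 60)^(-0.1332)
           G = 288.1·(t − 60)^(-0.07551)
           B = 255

1.035

At 6891 K (t = 68.91):
  R = 329.7·(68.91 − 60)^(-0.1332) = 329.7·8.91^(-0.1332) = 329.7·0.74727 = 246.374.
At 3164 K (t = 31.64):
  R = 255 by definition for t ≤ 66.
Gain = 255.000 / 246.374 = 1.0350 → 1.035.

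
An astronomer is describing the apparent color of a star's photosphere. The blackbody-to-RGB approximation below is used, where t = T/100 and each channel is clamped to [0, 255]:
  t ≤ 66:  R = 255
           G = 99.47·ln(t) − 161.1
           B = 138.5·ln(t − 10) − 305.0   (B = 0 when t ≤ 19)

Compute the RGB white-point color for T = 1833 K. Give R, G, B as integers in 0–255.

R=255, G=128, B=0

t = 1833/100 = 18.33; the t ≤ 66 branch applies.
R = 255 by definition for t ≤ 66.
G = 99.47·ln 18.33 − 161.1 = 99.47·2.9085 − 161.1 = 128.212.
t = 18.33 ≤ 19, so B = 0.
Rounded: (255, 128, 0).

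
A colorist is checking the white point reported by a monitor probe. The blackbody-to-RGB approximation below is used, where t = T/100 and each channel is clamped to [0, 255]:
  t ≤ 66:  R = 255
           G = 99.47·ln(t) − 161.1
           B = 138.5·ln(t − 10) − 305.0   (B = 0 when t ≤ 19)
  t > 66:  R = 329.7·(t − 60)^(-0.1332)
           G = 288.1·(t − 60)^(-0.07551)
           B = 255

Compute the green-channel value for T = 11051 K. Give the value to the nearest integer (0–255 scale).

t = 11051/100 = 110.51; the t > 66 branch applies.
G = 288.1·(110.51 − 60)^(-0.07551) = 288.1·50.51^(-0.07551) = 288.1·0.74367 = 214.250.
Rounded: 214.

214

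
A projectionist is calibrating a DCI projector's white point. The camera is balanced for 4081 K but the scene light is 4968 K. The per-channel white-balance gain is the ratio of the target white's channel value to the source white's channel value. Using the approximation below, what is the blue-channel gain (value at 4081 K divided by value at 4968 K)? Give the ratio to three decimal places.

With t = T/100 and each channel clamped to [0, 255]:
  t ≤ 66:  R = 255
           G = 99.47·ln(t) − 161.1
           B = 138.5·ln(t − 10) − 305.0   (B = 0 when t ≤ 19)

At 4968 K (t = 49.68):
  B = 138.5·ln(49.68 − 10) − 305.0 = 138.5·ln 39.68 − 305.0 = 138.5·3.6808 − 305.0 = 204.797.
At 4081 K (t = 40.81):
  B = 138.5·ln(40.81 − 10) − 305.0 = 138.5·ln 30.81 − 305.0 = 138.5·3.4278 − 305.0 = 169.756.
Gain = 169.756 / 204.797 = 0.8289 → 0.829.

0.829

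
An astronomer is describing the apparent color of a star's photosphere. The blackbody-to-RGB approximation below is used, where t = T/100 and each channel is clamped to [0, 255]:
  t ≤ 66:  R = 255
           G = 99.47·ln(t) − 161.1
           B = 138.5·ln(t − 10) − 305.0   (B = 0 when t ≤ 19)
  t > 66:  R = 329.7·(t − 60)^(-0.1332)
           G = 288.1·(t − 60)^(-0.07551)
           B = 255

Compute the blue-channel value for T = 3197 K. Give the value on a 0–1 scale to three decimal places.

0.482

t = 3197/100 = 31.97; the t ≤ 66 branch applies.
B = 138.5·ln(31.97 − 10) − 305.0 = 138.5·ln 21.97 − 305.0 = 138.5·3.0897 − 305.0 = 122.920.
On a 0–1 scale: 122.920/255 = 0.4820 → 0.482.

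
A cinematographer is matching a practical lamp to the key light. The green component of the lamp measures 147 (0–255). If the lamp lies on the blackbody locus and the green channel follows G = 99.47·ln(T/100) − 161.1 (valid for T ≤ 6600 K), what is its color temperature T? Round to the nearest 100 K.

ln t = (147 + 161.1) / 99.47 = 3.0974.
t = e^3.0974 = 22.141.
T = 100·t = 2214 K → 2200 K to the nearest 100 K.

2200 K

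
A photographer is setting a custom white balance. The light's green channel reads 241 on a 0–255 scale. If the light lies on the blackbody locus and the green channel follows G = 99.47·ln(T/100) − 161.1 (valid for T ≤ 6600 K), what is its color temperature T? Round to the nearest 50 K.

ln t = (241 + 161.1) / 99.47 = 4.0424.
t = e^4.0424 = 56.964.
T = 100·t = 5696 K → 5700 K to the nearest 50 K.

5700 K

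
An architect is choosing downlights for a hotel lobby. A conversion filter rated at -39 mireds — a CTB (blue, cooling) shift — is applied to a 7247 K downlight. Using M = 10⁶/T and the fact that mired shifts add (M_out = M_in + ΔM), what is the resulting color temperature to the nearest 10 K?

10100 K

M_in = 10⁶/7247 = 137.99 mireds.
M_out = 137.99 + (-39) = 98.99 mireds.
T_out = 10⁶/98.99 = 10102.2 K → 10100 K.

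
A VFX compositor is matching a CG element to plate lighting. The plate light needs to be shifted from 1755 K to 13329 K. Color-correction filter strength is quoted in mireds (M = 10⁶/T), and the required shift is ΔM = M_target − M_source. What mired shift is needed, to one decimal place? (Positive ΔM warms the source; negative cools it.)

-494.8 mireds

M_source = 10⁶/1755 = 569.801; M_target = 10⁶/13329 = 75.024.
ΔM = 75.024 − 569.801 = -494.776 → -494.8 mireds, a cooling shift.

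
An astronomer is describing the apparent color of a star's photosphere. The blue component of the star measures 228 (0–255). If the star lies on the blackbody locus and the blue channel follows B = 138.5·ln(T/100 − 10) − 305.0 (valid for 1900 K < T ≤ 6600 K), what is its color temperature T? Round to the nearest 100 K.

ln(t − 10) = (228 + 305.0) / 138.5 = 3.8484.
t − 10 = e^3.8484 = 46.917, so t = 56.917.
T = 100·t = 5692 K → 5700 K to the nearest 100 K.

5700 K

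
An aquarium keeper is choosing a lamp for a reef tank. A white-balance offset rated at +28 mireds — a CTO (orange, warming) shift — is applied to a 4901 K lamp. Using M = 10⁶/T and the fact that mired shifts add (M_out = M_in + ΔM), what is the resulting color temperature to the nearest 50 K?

M_in = 10⁶/4901 = 204.04 mireds.
M_out = 204.04 + (+28) = 232.04 mireds.
T_out = 10⁶/232.04 = 4309.6 K → 4300 K.

4300 K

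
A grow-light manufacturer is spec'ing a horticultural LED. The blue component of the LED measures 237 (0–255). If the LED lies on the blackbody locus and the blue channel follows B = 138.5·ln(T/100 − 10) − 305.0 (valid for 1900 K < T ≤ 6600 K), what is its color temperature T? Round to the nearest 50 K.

ln(t − 10) = (237 + 305.0) / 138.5 = 3.9134.
t − 10 = e^3.9134 = 50.067, so t = 60.067.
T = 100·t = 6007 K → 6000 K to the nearest 50 K.

6000 K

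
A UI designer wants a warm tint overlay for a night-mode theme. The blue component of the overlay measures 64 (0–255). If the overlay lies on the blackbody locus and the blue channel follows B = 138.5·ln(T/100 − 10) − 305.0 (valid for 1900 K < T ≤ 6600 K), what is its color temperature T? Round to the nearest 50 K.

2450 K

ln(t − 10) = (64 + 305.0) / 138.5 = 2.6643.
t − 10 = e^2.6643 = 14.357, so t = 24.357.
T = 100·t = 2436 K → 2450 K to the nearest 50 K.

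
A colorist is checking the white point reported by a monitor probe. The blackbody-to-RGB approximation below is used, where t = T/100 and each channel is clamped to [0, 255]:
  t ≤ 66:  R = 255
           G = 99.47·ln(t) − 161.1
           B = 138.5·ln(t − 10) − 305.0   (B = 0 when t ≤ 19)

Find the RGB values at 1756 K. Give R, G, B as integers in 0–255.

t = 1756/100 = 17.56; the t ≤ 66 branch applies.
R = 255 by definition for t ≤ 66.
G = 99.47·ln 17.56 − 161.1 = 99.47·2.8656 − 161.1 = 123.944.
t = 17.56 ≤ 19, so B = 0.
Rounded: (255, 124, 0).

R=255, G=124, B=0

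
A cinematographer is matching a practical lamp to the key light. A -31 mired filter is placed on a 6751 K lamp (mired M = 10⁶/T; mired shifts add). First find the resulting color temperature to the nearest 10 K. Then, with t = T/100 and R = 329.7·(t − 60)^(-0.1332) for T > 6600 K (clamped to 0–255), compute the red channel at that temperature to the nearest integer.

M_in = 10⁶/6751 = 148.13; M_out = 148.13 + (-31) = 117.13.
T_out = 10⁶/117.13 = 8537.8 K → 8540 K; t = 85.4.
R = 329.7·(85.4 − 60)^(-0.1332) = 329.7·25.4^(-0.1332) = 329.7·0.64994 = 214.287.
Rounded: 214.

214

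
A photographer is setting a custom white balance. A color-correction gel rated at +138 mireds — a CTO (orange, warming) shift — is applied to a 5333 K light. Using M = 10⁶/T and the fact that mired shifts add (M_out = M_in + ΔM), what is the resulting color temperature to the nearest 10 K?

M_in = 10⁶/5333 = 187.51 mireds.
M_out = 187.51 + (+138) = 325.51 mireds.
T_out = 10⁶/325.51 = 3072.1 K → 3070 K.

3070 K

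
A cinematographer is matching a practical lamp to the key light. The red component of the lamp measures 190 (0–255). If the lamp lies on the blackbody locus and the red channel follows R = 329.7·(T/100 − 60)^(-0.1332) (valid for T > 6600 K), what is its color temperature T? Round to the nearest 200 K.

12200 K

(t − 60)^(-0.1332) = 190/329.7 = 0.57628.
t − 60 = 0.57628^(1/-0.1332) = 0.57628^(-7.508) = 62.667, so t = 122.667.
T = 100·t = 12267 K → 12200 K to the nearest 200 K.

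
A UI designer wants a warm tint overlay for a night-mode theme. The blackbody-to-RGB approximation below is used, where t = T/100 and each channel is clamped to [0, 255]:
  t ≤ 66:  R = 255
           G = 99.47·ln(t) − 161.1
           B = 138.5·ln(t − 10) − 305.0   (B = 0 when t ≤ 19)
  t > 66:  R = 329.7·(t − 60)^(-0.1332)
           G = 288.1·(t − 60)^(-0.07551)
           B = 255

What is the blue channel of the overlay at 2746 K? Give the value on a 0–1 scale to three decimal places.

0.357

t = 2746/100 = 27.46; the t ≤ 66 branch applies.
B = 138.5·ln(27.46 − 10) − 305.0 = 138.5·ln 17.46 − 305.0 = 138.5·2.8599 − 305.0 = 91.098.
On a 0–1 scale: 91.098/255 = 0.3572 → 0.357.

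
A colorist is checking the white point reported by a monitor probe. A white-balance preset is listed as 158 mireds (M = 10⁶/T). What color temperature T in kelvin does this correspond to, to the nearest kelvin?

6329 K

T = 10⁶ / 158 = 6329.11 K → 6329 K.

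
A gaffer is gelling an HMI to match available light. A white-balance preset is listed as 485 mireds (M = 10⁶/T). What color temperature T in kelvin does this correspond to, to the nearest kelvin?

2062 K

T = 10⁶ / 485 = 2061.86 K → 2062 K.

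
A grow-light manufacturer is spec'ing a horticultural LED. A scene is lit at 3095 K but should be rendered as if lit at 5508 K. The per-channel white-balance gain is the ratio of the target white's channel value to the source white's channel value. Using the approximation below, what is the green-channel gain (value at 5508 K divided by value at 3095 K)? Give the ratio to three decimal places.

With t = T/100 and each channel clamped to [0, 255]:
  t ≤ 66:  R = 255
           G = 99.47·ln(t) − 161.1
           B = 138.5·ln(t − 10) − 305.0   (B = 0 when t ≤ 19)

At 3095 K (t = 30.95):
  G = 99.47·ln 30.95 − 161.1 = 99.47·3.4324 − 161.1 = 180.318.
At 5508 K (t = 55.08):
  G = 99.47·ln 55.08 − 161.1 = 99.47·4.0088 − 161.1 = 237.654.
Gain = 237.654 / 180.318 = 1.3180 → 1.318.

1.318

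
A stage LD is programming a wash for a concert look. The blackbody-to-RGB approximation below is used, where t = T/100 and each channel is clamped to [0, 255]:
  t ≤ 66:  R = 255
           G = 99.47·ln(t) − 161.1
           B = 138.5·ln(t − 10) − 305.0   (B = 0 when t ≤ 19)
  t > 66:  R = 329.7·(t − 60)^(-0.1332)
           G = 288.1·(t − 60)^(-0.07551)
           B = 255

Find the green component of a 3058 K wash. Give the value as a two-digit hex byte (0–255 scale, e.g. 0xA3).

t = 3058/100 = 30.58; the t ≤ 66 branch applies.
G = 99.47·ln 30.58 − 161.1 = 99.47·3.4203 − 161.1 = 179.122.
Rounded: 179; in hex, 0xB3.

0xB3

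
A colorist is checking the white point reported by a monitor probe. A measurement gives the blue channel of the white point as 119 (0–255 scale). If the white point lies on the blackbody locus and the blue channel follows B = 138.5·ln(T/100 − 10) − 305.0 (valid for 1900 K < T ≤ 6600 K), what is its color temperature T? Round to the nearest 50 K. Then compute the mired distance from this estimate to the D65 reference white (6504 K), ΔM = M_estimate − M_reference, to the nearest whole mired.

+164 mireds

ln(t − 10) = (119 + 305.0) / 138.5 = 3.0614.
t − 10 = e^3.0614 = 21.357, so t = 31.357.
T = 100·t = 3136 K → 3150 K to the nearest 50 K.
M_estimate = 10⁶/3150 = 317.46; M_reference = 10⁶/6504 = 153.75.
ΔM = 317.46 − 153.75 = 163.71 → +164 mireds.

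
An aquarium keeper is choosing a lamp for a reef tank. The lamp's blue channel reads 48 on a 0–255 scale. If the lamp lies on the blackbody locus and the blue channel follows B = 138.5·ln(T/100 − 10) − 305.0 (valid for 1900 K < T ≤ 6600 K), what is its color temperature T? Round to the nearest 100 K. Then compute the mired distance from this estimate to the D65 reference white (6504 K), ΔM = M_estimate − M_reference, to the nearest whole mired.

+281 mireds

ln(t − 10) = (48 + 305.0) / 138.5 = 2.5487.
t − 10 = e^2.5487 = 12.791, so t = 22.791.
T = 100·t = 2279 K → 2300 K to the nearest 100 K.
M_estimate = 10⁶/2300 = 434.78; M_reference = 10⁶/6504 = 153.75.
ΔM = 434.78 − 153.75 = 281.03 → +281 mireds.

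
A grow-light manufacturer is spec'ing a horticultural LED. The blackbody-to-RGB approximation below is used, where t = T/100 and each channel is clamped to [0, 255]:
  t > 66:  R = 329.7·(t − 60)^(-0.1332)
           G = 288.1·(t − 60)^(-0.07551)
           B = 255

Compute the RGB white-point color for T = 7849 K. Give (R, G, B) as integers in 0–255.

t = 7849/100 = 78.49; the t > 66 branch applies.
R = 329.7·(78.49 − 60)^(-0.1332) = 329.7·18.49^(-0.1332) = 329.7·0.67802 = 223.544.
G = 288.1·(78.49 − 60)^(-0.07551) = 288.1·18.49^(-0.07551) = 288.1·0.80229 = 231.141.
B = 255 by definition for t > 66.
Rounded: (224, 231, 255).

(224, 231, 255)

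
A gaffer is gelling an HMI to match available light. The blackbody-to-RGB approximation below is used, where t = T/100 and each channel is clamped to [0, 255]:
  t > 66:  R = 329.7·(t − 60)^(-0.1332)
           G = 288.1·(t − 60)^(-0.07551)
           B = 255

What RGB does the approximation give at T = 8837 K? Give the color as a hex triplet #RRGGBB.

#D3E0FF

t = 8837/100 = 88.37; the t > 66 branch applies.
R = 329.7·(88.37 − 60)^(-0.1332) = 329.7·28.37^(-0.1332) = 329.7·0.64044 = 211.153.
G = 288.1·(88.37 − 60)^(-0.07551) = 288.1·28.37^(-0.07551) = 288.1·0.77677 = 223.789.
B = 255 by definition for t > 66.
Rounded: (211, 224, 255).
In hex: #D3E0FF.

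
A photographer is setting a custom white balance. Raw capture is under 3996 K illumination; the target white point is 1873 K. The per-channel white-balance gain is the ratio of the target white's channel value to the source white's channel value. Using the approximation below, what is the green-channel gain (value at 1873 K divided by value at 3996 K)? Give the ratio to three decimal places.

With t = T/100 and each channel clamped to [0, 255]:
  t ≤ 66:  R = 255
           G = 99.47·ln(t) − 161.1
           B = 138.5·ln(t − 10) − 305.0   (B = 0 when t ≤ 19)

0.634

At 3996 K (t = 39.96):
  G = 99.47·ln 39.96 − 161.1 = 99.47·3.6879 − 161.1 = 205.733.
At 1873 K (t = 18.73):
  G = 99.47·ln 18.73 − 161.1 = 99.47·2.9301 − 161.1 = 130.360.
Gain = 130.360 / 205.733 = 0.6336 → 0.634.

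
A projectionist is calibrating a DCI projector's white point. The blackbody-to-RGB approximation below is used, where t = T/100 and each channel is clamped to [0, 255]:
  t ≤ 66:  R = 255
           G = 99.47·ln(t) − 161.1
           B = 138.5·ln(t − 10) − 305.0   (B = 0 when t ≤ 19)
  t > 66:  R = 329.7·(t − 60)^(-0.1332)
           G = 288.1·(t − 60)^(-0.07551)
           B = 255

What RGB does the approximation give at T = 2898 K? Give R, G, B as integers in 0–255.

t = 2898/100 = 28.98; the t ≤ 66 branch applies.
R = 255 by definition for t ≤ 66.
G = 99.47·ln 28.98 − 161.1 = 99.47·3.3666 − 161.1 = 173.776.
B = 138.5·ln(28.98 − 10) − 305.0 = 138.5·ln 18.98 − 305.0 = 138.5·2.9434 − 305.0 = 102.659.
Rounded: (255, 174, 103).

R=255, G=174, B=103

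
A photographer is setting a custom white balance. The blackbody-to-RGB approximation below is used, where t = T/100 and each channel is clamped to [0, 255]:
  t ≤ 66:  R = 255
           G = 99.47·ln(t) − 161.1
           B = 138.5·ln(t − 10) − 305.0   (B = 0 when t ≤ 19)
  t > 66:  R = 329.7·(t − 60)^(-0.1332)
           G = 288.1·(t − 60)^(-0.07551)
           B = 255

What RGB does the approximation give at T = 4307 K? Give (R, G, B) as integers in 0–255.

(255, 213, 180)

t = 4307/100 = 43.07; the t ≤ 66 branch applies.
R = 255 by definition for t ≤ 66.
G = 99.47·ln 43.07 − 161.1 = 99.47·3.7628 − 161.1 = 213.188.
B = 138.5·ln(43.07 − 10) − 305.0 = 138.5·ln 33.07 − 305.0 = 138.5·3.4986 − 305.0 = 179.560.
Rounded: (255, 213, 180).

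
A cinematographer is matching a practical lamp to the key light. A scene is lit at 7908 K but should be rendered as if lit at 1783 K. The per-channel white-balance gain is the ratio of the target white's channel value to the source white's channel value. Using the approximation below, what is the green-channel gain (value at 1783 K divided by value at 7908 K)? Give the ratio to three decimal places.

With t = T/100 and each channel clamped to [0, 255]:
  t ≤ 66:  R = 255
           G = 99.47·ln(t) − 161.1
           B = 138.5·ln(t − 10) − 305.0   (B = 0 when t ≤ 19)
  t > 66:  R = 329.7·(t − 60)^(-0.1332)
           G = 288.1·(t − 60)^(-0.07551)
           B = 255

0.544

At 7908 K (t = 79.08):
  G = 288.1·(79.08 − 60)^(-0.07551) = 288.1·19.08^(-0.07551) = 288.1·0.80039 = 230.593.
At 1783 K (t = 17.83):
  G = 99.47·ln 17.83 − 161.1 = 99.47·2.8809 − 161.1 = 125.461.
Gain = 125.461 / 230.593 = 0.5441 → 0.544.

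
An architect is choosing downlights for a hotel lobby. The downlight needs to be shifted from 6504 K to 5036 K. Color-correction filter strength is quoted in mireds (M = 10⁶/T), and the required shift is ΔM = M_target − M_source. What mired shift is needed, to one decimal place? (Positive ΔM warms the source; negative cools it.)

+44.8 mireds

M_source = 10⁶/6504 = 153.752; M_target = 10⁶/5036 = 198.570.
ΔM = 198.570 − 153.752 = 44.819 → +44.8 mireds, a warming shift.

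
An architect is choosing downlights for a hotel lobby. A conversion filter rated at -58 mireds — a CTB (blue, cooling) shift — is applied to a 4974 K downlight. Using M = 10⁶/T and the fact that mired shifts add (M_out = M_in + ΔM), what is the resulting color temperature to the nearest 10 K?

6990 K

M_in = 10⁶/4974 = 201.05 mireds.
M_out = 201.05 + (-58) = 143.05 mireds.
T_out = 10⁶/143.05 = 6990.8 K → 6990 K.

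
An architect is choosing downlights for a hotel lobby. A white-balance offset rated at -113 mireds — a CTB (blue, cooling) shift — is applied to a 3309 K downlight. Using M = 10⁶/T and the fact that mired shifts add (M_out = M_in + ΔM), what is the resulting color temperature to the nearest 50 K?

M_in = 10⁶/3309 = 302.21 mireds.
M_out = 302.21 + (-113) = 189.21 mireds.
T_out = 10⁶/189.21 = 5285.2 K → 5300 K.

5300 K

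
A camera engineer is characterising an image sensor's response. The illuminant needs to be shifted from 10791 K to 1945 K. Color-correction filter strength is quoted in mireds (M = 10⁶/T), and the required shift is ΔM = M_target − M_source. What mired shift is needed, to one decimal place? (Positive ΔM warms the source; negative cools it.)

M_source = 10⁶/10791 = 92.670; M_target = 10⁶/1945 = 514.139.
ΔM = 514.139 − 92.670 = 421.469 → +421.5 mireds, a warming shift.

+421.5 mireds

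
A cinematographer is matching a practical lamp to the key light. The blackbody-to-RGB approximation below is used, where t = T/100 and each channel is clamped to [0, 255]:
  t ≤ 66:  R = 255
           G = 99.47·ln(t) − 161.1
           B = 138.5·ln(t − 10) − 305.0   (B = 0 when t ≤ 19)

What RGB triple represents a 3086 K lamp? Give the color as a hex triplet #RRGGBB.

t = 3086/100 = 30.86; the t ≤ 66 branch applies.
R = 255 by definition for t ≤ 66.
G = 99.47·ln 30.86 − 161.1 = 99.47·3.4295 − 161.1 = 180.028.
B = 138.5·ln(30.86 − 10) − 305.0 = 138.5·ln 20.86 − 305.0 = 138.5·3.0378 − 305.0 = 115.740.
Rounded: (255, 180, 116).
In hex: #FFB474.

#FFB474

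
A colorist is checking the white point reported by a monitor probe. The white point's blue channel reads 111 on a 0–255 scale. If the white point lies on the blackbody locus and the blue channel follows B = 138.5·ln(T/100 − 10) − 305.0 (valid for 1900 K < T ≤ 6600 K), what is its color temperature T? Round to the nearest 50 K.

3000 K

ln(t − 10) = (111 + 305.0) / 138.5 = 3.0036.
t − 10 = e^3.0036 = 20.158, so t = 30.158.
T = 100·t = 3016 K → 3000 K to the nearest 50 K.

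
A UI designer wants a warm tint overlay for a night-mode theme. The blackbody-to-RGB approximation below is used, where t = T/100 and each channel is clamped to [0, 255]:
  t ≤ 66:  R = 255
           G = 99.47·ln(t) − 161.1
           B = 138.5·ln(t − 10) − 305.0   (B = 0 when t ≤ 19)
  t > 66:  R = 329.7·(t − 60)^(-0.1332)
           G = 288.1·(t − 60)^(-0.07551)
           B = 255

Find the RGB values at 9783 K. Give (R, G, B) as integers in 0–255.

(203, 219, 255)

t = 9783/100 = 97.83; the t > 66 branch applies.
R = 329.7·(97.83 − 60)^(-0.1332) = 329.7·37.83^(-0.1332) = 329.7·0.61636 = 203.213.
G = 288.1·(97.83 − 60)^(-0.07551) = 288.1·37.83^(-0.07551) = 288.1·0.76008 = 218.978.
B = 255 by definition for t > 66.
Rounded: (203, 219, 255).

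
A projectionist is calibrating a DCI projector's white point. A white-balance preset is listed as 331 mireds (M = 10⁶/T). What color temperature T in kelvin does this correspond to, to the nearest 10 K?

3020 K

T = 10⁶ / 331 = 3021.15 K → 3020 K.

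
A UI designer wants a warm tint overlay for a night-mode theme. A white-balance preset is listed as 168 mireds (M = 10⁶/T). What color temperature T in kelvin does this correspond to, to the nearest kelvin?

5952 K

T = 10⁶ / 168 = 5952.38 K → 5952 K.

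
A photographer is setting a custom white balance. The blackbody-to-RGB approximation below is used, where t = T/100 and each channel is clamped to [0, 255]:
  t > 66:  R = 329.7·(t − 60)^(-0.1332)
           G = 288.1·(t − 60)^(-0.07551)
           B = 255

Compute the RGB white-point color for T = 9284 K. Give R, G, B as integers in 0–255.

R=207, G=221, B=255

t = 9284/100 = 92.84; the t > 66 branch applies.
R = 329.7·(92.84 − 60)^(-0.1332) = 329.7·32.84^(-0.1332) = 329.7·0.62808 = 207.078.
G = 288.1·(92.84 − 60)^(-0.07551) = 288.1·32.84^(-0.07551) = 288.1·0.76824 = 221.330.
B = 255 by definition for t > 66.
Rounded: (207, 221, 255).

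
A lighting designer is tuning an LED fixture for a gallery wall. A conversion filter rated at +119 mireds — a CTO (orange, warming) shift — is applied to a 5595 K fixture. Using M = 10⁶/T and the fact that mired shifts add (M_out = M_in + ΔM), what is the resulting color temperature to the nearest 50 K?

3350 K

M_in = 10⁶/5595 = 178.73 mireds.
M_out = 178.73 + (+119) = 297.73 mireds.
T_out = 10⁶/297.73 = 3358.7 K → 3350 K.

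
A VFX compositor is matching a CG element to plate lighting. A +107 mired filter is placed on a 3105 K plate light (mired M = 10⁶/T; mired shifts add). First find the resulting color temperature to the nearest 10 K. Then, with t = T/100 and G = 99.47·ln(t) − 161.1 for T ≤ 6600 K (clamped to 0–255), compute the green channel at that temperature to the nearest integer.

152

M_in = 10⁶/3105 = 322.06; M_out = 322.06 + (+107) = 429.06.
T_out = 10⁶/429.06 = 2330.7 K → 2330 K; t = 23.3.
G = 99.47·ln 23.3 − 161.1 = 99.47·3.1485 − 161.1 = 152.077.
Rounded: 152.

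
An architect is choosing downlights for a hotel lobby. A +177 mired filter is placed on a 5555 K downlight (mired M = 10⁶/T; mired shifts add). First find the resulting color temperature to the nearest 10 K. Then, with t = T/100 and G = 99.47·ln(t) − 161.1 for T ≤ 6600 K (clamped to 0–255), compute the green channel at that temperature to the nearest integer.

170

M_in = 10⁶/5555 = 180.02; M_out = 180.02 + (+177) = 357.02.
T_out = 10⁶/357.02 = 2801.0 K → 2800 K; t = 28.
G = 99.47·ln 28 − 161.1 = 99.47·3.3322 − 161.1 = 170.354.
Rounded: 170.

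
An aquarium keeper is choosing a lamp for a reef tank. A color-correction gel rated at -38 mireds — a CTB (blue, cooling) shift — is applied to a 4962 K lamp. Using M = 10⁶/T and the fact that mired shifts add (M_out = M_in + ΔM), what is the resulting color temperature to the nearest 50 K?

M_in = 10⁶/4962 = 201.53 mireds.
M_out = 201.53 + (-38) = 163.53 mireds.
T_out = 10⁶/163.53 = 6115.0 K → 6100 K.

6100 K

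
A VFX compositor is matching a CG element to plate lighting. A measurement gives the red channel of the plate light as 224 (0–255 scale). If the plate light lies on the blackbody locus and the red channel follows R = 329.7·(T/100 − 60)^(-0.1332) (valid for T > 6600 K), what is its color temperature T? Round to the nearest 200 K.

7800 K

(t − 60)^(-0.1332) = 224/329.7 = 0.67941.
t − 60 = 0.67941^(1/-0.1332) = 0.67941^(-7.508) = 18.209, so t = 78.209.
T = 100·t = 7821 K → 7800 K to the nearest 200 K.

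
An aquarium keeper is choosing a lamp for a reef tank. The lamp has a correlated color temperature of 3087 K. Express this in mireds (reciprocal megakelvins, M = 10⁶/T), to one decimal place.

323.9 mireds

M = 10⁶ / 3087 = 323.939 → 323.9 mireds.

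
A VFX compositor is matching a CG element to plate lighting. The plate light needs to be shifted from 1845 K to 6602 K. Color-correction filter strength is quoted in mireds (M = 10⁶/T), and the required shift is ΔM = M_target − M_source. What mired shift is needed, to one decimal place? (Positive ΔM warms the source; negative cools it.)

-390.5 mireds

M_source = 10⁶/1845 = 542.005; M_target = 10⁶/6602 = 151.469.
ΔM = 151.469 − 542.005 = -390.536 → -390.5 mireds, a cooling shift.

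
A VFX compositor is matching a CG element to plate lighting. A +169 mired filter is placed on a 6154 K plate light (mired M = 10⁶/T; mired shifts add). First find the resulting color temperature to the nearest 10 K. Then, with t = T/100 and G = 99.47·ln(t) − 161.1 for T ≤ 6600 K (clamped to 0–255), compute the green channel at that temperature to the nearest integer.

178

M_in = 10⁶/6154 = 162.50; M_out = 162.50 + (+169) = 331.50.
T_out = 10⁶/331.50 = 3016.6 K → 3020 K; t = 30.2.
G = 99.47·ln 30.2 − 161.1 = 99.47·3.4078 − 161.1 = 177.878.
Rounded: 178.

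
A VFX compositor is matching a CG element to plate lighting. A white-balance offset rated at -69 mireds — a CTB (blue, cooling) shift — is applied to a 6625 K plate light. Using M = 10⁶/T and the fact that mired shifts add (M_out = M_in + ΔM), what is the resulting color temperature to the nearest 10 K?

12200 K

M_in = 10⁶/6625 = 150.94 mireds.
M_out = 150.94 + (-69) = 81.94 mireds.
T_out = 10⁶/81.94 = 12203.5 K → 12200 K.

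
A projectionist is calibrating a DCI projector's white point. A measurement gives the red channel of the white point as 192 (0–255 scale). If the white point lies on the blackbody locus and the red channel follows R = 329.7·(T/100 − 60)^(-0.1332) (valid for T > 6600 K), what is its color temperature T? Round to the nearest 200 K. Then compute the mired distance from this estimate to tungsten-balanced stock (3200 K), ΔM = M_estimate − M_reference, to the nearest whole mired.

(t − 60)^(-0.1332) = 192/329.7 = 0.58235.
t − 60 = 0.58235^(1/-0.1332) = 0.58235^(-7.508) = 57.929, so t = 117.929.
T = 100·t = 11793 K → 11800 K to the nearest 200 K.
M_estimate = 10⁶/11800 = 84.75; M_reference = 10⁶/3200 = 312.50.
ΔM = 84.75 − 312.50 = -227.75 → -228 mireds.

-228 mireds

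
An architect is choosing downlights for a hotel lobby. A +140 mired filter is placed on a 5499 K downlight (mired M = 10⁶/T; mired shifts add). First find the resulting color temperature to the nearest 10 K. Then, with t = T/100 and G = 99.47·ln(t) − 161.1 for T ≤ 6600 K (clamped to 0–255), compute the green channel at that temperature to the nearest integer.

181

M_in = 10⁶/5499 = 181.85; M_out = 181.85 + (+140) = 321.85.
T_out = 10⁶/321.85 = 3107.0 K → 3110 K; t = 31.1.
G = 99.47·ln 31.1 − 161.1 = 99.47·3.4372 − 161.1 = 180.799.
Rounded: 181.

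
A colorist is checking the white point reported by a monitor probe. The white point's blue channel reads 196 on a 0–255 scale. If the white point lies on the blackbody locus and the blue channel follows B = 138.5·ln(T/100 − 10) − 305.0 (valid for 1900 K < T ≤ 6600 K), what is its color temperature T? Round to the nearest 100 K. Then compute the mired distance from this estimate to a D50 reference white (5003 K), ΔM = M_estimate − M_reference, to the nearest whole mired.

ln(t − 10) = (196 + 305.0) / 138.5 = 3.6173.
t − 10 = e^3.6173 = 37.238, so t = 47.238.
T = 100·t = 4724 K → 4700 K to the nearest 100 K.
M_estimate = 10⁶/4700 = 212.77; M_reference = 10⁶/5003 = 199.88.
ΔM = 212.77 − 199.88 = 12.89 → +13 mireds.

+13 mireds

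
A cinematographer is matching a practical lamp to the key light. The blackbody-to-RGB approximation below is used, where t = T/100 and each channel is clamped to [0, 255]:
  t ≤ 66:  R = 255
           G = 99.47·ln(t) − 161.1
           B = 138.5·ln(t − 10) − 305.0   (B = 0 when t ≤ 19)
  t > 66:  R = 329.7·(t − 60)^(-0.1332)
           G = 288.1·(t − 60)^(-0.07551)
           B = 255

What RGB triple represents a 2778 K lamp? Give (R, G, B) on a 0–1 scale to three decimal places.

(1.000, 0.665, 0.367)

t = 2778/100 = 27.78; the t ≤ 66 branch applies.
R = 255 by definition for t ≤ 66.
G = 99.47·ln 27.78 − 161.1 = 99.47·3.3243 − 161.1 = 169.570.
B = 138.5·ln(27.78 − 10) − 305.0 = 138.5·ln 17.78 − 305.0 = 138.5·2.8781 − 305.0 = 93.613.
Dividing each by 255: (1.0000, 0.6650, 0.3671) → (1.000, 0.665, 0.367).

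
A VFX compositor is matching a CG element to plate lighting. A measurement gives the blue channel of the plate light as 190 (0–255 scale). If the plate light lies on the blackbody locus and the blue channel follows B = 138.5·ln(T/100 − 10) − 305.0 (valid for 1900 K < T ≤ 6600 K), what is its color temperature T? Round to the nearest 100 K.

ln(t − 10) = (190 + 305.0) / 138.5 = 3.5740.
t − 10 = e^3.5740 = 35.659, so t = 45.659.
T = 100·t = 4566 K → 4600 K to the nearest 100 K.

4600 K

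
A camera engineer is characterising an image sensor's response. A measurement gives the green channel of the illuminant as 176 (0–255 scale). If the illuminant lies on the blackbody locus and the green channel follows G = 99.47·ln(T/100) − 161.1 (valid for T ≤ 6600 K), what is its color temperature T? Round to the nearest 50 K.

ln t = (176 + 161.1) / 99.47 = 3.3890.
t = e^3.3890 = 29.635.
T = 100·t = 2964 K → 2950 K to the nearest 50 K.

2950 K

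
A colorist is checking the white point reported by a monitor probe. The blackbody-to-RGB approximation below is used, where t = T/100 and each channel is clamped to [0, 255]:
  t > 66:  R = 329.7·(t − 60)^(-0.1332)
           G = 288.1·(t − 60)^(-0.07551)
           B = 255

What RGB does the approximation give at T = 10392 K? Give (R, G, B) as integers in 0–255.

t = 10392/100 = 103.92; the t > 66 branch applies.
R = 329.7·(103.92 − 60)^(-0.1332) = 329.7·43.92^(-0.1332) = 329.7·0.60422 = 199.212.
G = 288.1·(103.92 − 60)^(-0.07551) = 288.1·43.92^(-0.07551) = 288.1·0.75156 = 216.524.
B = 255 by definition for t > 66.
Rounded: (199, 217, 255).

(199, 217, 255)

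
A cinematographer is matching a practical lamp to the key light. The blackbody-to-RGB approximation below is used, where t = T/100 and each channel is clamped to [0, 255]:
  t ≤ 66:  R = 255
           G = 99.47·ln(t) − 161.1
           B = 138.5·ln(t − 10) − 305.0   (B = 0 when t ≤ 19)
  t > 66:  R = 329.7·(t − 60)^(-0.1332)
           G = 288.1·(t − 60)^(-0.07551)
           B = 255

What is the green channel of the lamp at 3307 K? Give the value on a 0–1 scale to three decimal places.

t = 3307/100 = 33.07; the t ≤ 66 branch applies.
G = 99.47·ln 33.07 − 161.1 = 99.47·3.4986 − 161.1 = 186.908.
On a 0–1 scale: 186.908/255 = 0.7330 → 0.733.

0.733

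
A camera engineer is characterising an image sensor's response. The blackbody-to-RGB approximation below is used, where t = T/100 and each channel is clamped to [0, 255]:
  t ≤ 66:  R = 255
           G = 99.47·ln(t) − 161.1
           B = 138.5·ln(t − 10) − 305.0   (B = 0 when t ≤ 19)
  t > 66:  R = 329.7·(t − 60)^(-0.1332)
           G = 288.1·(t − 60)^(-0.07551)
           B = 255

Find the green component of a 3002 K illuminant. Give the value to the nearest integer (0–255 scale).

t = 3002/100 = 30.02; the t ≤ 66 branch applies.
G = 99.47·ln 30.02 − 161.1 = 99.47·3.4019 − 161.1 = 177.283.
Rounded: 177.

177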